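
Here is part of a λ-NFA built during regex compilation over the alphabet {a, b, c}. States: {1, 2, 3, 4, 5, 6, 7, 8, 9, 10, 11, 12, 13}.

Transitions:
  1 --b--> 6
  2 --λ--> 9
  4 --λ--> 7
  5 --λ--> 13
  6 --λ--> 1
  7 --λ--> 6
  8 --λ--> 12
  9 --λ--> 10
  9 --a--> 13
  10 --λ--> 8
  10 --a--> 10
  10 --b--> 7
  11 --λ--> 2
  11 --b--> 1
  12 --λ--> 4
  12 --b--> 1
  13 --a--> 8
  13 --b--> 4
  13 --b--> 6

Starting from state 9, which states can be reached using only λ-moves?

Start with {9}.
From 9 via λ: add 10.
From 10 via λ: add 8.
From 8 via λ: add 12.
From 12 via λ: add 4.
From 4 via λ: add 7.
From 7 via λ: add 6.
From 6 via λ: add 1.
No new states can be added; the closed set is {1, 4, 6, 7, 8, 9, 10, 12}.

{1, 4, 6, 7, 8, 9, 10, 12}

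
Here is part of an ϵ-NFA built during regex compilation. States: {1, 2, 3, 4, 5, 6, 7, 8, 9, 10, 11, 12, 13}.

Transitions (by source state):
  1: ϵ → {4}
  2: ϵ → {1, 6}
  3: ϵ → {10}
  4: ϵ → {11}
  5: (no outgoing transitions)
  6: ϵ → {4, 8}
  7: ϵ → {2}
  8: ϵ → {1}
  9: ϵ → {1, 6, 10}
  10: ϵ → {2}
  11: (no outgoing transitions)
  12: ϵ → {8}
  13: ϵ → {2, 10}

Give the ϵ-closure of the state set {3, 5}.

{1, 2, 3, 4, 5, 6, 8, 10, 11}

Start with {3, 5}.
From 3 via ϵ: add 10.
From 10 via ϵ: add 2.
From 2 via ϵ: add 1, 6.
From 1 via ϵ: add 4.
From 6 via ϵ: add 8.
From 4 via ϵ: add 11.
No new states can be added; the closed set is {1, 2, 3, 4, 5, 6, 8, 10, 11}.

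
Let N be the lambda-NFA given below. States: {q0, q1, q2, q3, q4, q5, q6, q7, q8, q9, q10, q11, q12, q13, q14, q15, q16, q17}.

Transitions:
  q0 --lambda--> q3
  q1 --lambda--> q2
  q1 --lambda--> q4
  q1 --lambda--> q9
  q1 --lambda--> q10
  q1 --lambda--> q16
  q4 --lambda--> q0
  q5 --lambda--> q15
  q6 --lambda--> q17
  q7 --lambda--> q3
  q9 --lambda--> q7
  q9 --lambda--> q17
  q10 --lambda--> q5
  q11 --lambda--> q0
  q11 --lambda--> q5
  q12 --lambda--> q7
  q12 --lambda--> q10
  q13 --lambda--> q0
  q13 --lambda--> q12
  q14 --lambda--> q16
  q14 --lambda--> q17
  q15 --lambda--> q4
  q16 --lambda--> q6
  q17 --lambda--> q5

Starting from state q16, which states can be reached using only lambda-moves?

{q0, q3, q4, q5, q6, q15, q16, q17}

Start with {q16}.
From q16 via lambda: add q6.
From q6 via lambda: add q17.
From q17 via lambda: add q5.
From q5 via lambda: add q15.
From q15 via lambda: add q4.
From q4 via lambda: add q0.
From q0 via lambda: add q3.
No new states can be added; the closed set is {q0, q3, q4, q5, q6, q15, q16, q17}.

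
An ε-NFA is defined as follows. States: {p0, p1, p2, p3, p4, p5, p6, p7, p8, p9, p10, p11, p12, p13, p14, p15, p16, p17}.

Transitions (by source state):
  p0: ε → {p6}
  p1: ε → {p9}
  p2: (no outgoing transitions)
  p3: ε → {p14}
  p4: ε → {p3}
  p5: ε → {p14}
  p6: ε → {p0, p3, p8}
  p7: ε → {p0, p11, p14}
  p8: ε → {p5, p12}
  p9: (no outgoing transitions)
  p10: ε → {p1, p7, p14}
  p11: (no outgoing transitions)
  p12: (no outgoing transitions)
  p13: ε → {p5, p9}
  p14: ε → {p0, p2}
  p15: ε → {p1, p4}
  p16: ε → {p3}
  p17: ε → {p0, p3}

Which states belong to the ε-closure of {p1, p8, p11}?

{p0, p1, p2, p3, p5, p6, p8, p9, p11, p12, p14}

Start with {p1, p8, p11}.
From p1 via ε: add p9.
From p8 via ε: add p5, p12.
From p5 via ε: add p14.
From p14 via ε: add p0, p2.
From p0 via ε: add p6.
From p6 via ε: add p3.
No new states can be added; the closed set is {p0, p1, p2, p3, p5, p6, p8, p9, p11, p12, p14}.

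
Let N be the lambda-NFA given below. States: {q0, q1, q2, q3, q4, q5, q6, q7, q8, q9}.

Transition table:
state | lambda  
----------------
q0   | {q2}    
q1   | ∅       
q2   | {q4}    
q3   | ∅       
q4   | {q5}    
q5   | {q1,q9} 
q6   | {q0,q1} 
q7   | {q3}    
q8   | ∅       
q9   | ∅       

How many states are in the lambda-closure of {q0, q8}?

Start with {q0, q8}.
From q0 via lambda: add q2.
From q2 via lambda: add q4.
From q4 via lambda: add q5.
From q5 via lambda: add q1, q9.
lambda-closure = {q0, q1, q2, q4, q5, q8, q9}, which has 7 states.

7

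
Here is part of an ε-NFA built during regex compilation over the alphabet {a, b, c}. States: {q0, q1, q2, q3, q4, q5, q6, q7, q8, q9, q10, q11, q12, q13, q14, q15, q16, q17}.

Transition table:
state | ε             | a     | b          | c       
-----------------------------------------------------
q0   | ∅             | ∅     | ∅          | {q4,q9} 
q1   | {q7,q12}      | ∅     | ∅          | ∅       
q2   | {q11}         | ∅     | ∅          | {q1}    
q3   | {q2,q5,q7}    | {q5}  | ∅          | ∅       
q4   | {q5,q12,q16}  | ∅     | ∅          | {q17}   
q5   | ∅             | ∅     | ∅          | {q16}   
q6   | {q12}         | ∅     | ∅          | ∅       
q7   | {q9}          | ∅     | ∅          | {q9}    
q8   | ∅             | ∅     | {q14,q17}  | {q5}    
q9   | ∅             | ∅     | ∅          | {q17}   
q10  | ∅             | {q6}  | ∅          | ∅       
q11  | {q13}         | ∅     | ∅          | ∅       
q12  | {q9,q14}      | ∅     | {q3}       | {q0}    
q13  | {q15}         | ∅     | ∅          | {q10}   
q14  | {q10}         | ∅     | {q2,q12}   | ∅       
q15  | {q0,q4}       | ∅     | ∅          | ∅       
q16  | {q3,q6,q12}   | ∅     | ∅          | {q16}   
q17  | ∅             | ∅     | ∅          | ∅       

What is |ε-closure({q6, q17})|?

Start with {q6, q17}.
From q6 via ε: add q12.
From q12 via ε: add q9, q14.
From q14 via ε: add q10.
ε-closure = {q6, q9, q10, q12, q14, q17}, which has 6 states.

6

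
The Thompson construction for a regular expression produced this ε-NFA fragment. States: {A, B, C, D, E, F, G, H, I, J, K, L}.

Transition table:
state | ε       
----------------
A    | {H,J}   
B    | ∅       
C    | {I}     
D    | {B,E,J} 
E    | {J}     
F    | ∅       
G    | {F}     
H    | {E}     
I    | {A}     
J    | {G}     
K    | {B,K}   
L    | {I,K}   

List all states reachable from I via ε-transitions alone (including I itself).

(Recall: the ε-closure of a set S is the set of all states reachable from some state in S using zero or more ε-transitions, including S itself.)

Start with {I}.
From I via ε: add A.
From A via ε: add H, J.
From H via ε: add E.
From J via ε: add G.
From G via ε: add F.
No new states can be added; the closed set is {A, E, F, G, H, I, J}.

{A, E, F, G, H, I, J}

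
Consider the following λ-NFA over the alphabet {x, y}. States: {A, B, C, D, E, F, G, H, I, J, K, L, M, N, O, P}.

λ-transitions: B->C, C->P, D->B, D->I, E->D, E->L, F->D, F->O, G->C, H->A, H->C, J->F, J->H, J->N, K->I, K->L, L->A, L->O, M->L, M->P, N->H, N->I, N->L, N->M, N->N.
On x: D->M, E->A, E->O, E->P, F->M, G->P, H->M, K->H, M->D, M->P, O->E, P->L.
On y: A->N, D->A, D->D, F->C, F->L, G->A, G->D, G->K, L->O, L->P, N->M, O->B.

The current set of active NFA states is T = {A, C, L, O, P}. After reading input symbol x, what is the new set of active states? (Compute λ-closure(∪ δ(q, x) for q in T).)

{A, B, C, D, E, I, L, O, P}

O on x → {E}.
P on x → {L}.
No x-transition from A, C, L.
Union after reading x: {E, L}.
Now take the λ-closure:
From E via λ: add D.
From L via λ: add A, O.
From D via λ: add B, I.
From B via λ: add C.
From C via λ: add P.
No new states can be added; the closed set is {A, B, C, D, E, I, L, O, P}.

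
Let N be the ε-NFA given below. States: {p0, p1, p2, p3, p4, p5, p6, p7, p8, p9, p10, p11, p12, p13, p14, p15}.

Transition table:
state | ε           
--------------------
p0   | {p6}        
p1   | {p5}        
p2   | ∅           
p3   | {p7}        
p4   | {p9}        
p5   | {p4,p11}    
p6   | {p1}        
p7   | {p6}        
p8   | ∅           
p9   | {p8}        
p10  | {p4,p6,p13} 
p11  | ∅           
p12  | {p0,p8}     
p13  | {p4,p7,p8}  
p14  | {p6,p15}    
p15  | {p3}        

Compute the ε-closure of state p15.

Start with {p15}.
From p15 via ε: add p3.
From p3 via ε: add p7.
From p7 via ε: add p6.
From p6 via ε: add p1.
From p1 via ε: add p5.
From p5 via ε: add p4, p11.
From p4 via ε: add p9.
From p9 via ε: add p8.
No new states can be added; the closed set is {p1, p3, p4, p5, p6, p7, p8, p9, p11, p15}.

{p1, p3, p4, p5, p6, p7, p8, p9, p11, p15}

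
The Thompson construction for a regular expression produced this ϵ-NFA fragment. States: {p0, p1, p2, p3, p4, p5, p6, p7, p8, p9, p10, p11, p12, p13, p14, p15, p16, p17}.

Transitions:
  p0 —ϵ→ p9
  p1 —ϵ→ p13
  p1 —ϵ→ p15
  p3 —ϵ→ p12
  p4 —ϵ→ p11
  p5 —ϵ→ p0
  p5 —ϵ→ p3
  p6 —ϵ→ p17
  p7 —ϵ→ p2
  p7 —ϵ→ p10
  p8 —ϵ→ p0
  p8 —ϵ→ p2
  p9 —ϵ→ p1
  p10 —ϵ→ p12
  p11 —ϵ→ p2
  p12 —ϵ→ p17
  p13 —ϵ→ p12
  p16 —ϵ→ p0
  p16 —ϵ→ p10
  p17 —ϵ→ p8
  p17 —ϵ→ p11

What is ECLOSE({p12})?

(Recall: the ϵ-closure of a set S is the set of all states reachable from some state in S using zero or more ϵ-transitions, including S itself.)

Start with {p12}.
From p12 via ϵ: add p17.
From p17 via ϵ: add p8, p11.
From p8 via ϵ: add p0, p2.
From p0 via ϵ: add p9.
From p9 via ϵ: add p1.
From p1 via ϵ: add p13, p15.
No new states can be added; the closed set is {p0, p1, p2, p8, p9, p11, p12, p13, p15, p17}.

{p0, p1, p2, p8, p9, p11, p12, p13, p15, p17}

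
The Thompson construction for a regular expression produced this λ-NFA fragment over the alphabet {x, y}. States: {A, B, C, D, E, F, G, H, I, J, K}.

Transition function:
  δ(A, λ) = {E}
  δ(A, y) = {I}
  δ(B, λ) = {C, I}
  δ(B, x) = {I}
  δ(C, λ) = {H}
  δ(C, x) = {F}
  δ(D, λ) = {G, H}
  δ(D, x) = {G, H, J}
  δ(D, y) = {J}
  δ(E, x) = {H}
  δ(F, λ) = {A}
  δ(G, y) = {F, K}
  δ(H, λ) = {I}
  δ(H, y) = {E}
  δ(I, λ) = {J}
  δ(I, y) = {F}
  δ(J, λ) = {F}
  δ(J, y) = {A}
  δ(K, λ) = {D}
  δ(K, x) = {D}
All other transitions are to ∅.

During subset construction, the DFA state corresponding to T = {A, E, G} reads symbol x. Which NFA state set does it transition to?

E on x → {H}.
No x-transition from A, G.
Union after reading x: {H}.
Now take the λ-closure:
From H via λ: add I.
From I via λ: add J.
From J via λ: add F.
From F via λ: add A.
From A via λ: add E.
No new states can be added; the closed set is {A, E, F, H, I, J}.

{A, E, F, H, I, J}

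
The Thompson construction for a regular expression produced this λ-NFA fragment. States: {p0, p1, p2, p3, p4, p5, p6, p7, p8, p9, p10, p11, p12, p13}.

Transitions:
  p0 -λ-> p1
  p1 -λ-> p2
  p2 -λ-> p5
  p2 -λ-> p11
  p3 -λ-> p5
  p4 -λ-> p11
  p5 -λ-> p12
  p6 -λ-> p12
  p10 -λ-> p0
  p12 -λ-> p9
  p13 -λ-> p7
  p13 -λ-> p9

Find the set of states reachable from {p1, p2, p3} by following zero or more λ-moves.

Start with {p1, p2, p3}.
From p2 via λ: add p5, p11.
From p5 via λ: add p12.
From p12 via λ: add p9.
No new states can be added; the closed set is {p1, p2, p3, p5, p9, p11, p12}.

{p1, p2, p3, p5, p9, p11, p12}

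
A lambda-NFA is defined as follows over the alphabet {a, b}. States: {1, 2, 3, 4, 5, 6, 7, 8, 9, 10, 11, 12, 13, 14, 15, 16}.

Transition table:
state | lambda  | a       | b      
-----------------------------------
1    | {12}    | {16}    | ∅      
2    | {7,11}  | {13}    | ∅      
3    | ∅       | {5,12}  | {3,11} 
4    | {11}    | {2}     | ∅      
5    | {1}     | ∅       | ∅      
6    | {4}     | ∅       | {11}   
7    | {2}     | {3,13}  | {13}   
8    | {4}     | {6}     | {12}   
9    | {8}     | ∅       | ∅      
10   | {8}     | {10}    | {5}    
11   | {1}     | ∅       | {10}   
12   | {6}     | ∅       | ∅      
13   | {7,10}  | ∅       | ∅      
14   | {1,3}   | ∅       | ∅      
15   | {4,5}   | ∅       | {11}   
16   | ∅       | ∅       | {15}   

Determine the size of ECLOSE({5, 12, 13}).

11

Start with {5, 12, 13}.
From 5 via lambda: add 1.
From 12 via lambda: add 6.
From 13 via lambda: add 7, 10.
From 6 via lambda: add 4.
From 7 via lambda: add 2.
From 10 via lambda: add 8.
From 2 via lambda: add 11.
lambda-closure = {1, 2, 4, 5, 6, 7, 8, 10, 11, 12, 13}, which has 11 states.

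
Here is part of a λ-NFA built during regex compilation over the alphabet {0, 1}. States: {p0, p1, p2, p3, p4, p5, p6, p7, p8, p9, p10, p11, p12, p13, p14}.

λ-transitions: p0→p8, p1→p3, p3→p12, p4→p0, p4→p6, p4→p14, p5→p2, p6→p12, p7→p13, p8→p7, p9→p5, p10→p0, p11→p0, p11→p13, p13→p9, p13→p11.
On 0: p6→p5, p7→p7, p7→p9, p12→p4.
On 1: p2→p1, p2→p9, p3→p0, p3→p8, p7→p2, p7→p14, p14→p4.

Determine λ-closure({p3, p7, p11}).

Start with {p3, p7, p11}.
From p3 via λ: add p12.
From p7 via λ: add p13.
From p11 via λ: add p0.
From p0 via λ: add p8.
From p13 via λ: add p9.
From p9 via λ: add p5.
From p5 via λ: add p2.
No new states can be added; the closed set is {p0, p2, p3, p5, p7, p8, p9, p11, p12, p13}.

{p0, p2, p3, p5, p7, p8, p9, p11, p12, p13}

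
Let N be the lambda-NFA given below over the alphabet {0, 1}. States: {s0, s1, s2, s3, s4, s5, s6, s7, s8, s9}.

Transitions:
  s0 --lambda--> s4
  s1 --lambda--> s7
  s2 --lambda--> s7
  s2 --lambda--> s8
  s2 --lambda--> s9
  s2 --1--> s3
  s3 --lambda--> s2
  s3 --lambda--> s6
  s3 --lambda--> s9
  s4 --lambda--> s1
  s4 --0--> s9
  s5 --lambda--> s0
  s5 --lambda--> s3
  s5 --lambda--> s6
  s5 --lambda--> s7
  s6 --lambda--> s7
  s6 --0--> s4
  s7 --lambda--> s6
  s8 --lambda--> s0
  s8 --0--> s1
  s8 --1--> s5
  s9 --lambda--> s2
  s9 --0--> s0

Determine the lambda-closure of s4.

{s1, s4, s6, s7}

Start with {s4}.
From s4 via lambda: add s1.
From s1 via lambda: add s7.
From s7 via lambda: add s6.
No new states can be added; the closed set is {s1, s4, s6, s7}.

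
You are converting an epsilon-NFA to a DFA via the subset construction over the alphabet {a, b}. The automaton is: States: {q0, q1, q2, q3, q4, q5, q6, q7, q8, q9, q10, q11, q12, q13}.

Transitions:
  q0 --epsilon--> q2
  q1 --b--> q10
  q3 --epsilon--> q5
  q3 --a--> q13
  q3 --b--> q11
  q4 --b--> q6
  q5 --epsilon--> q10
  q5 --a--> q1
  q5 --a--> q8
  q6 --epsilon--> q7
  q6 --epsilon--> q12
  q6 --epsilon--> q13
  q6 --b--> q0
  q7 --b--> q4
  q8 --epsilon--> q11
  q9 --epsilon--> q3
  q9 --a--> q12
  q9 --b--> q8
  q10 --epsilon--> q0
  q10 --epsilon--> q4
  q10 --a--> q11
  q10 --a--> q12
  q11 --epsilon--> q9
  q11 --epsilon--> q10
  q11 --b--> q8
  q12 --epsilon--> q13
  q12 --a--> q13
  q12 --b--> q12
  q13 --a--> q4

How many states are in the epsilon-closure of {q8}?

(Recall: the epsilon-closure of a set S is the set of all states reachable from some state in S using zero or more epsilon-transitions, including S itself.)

Start with {q8}.
From q8 via epsilon: add q11.
From q11 via epsilon: add q9, q10.
From q9 via epsilon: add q3.
From q10 via epsilon: add q0, q4.
From q0 via epsilon: add q2.
From q3 via epsilon: add q5.
epsilon-closure = {q0, q2, q3, q4, q5, q8, q9, q10, q11}, which has 9 states.

9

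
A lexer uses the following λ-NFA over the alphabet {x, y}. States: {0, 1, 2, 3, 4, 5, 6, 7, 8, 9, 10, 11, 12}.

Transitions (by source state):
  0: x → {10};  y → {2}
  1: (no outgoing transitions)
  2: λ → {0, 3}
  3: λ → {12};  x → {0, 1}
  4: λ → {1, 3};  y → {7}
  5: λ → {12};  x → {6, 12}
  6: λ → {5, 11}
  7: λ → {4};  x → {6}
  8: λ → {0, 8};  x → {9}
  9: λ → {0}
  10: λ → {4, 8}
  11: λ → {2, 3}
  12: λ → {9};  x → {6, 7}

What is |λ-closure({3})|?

4

Start with {3}.
From 3 via λ: add 12.
From 12 via λ: add 9.
From 9 via λ: add 0.
λ-closure = {0, 3, 9, 12}, which has 4 states.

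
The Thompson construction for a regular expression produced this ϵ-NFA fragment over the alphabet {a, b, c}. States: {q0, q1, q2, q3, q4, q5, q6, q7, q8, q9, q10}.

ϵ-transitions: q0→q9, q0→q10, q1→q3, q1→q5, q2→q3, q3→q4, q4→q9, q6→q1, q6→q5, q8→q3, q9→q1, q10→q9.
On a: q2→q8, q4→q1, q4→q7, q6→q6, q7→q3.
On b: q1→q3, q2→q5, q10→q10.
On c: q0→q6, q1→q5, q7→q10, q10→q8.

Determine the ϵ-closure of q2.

Start with {q2}.
From q2 via ϵ: add q3.
From q3 via ϵ: add q4.
From q4 via ϵ: add q9.
From q9 via ϵ: add q1.
From q1 via ϵ: add q5.
No new states can be added; the closed set is {q1, q2, q3, q4, q5, q9}.

{q1, q2, q3, q4, q5, q9}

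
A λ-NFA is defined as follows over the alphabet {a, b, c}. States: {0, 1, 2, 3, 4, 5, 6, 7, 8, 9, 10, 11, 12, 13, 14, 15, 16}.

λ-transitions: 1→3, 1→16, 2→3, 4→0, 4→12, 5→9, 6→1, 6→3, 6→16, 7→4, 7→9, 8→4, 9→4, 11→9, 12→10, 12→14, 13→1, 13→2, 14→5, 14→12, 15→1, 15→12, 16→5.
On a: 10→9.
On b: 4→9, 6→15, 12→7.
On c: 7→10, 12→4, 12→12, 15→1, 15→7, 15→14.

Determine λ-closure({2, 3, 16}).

Start with {2, 3, 16}.
From 16 via λ: add 5.
From 5 via λ: add 9.
From 9 via λ: add 4.
From 4 via λ: add 0, 12.
From 12 via λ: add 10, 14.
No new states can be added; the closed set is {0, 2, 3, 4, 5, 9, 10, 12, 14, 16}.

{0, 2, 3, 4, 5, 9, 10, 12, 14, 16}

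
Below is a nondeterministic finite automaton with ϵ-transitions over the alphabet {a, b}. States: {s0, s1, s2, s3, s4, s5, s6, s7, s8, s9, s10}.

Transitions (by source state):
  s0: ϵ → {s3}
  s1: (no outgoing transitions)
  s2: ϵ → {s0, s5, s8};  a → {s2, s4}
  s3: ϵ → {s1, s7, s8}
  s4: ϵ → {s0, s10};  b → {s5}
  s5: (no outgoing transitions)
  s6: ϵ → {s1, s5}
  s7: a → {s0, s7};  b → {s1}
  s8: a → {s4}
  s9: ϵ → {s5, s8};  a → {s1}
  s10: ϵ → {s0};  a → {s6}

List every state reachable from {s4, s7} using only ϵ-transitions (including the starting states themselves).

Start with {s4, s7}.
From s4 via ϵ: add s0, s10.
From s0 via ϵ: add s3.
From s3 via ϵ: add s1, s8.
No new states can be added; the closed set is {s0, s1, s3, s4, s7, s8, s10}.

{s0, s1, s3, s4, s7, s8, s10}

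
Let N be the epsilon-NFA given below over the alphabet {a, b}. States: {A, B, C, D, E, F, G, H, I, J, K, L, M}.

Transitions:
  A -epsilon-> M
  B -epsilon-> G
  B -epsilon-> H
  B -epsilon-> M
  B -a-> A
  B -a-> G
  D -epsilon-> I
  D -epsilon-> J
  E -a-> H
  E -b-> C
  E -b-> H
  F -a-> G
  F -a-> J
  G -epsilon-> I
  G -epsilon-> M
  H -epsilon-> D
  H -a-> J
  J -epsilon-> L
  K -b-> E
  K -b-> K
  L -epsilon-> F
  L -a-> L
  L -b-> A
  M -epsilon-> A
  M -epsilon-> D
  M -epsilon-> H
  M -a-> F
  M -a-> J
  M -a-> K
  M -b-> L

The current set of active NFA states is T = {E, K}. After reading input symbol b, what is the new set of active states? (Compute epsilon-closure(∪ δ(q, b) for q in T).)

{C, D, E, F, H, I, J, K, L}

E on b → {C, H}.
K on b → {E, K}.
Union after reading b: {C, E, H, K}.
Now take the epsilon-closure:
From H via epsilon: add D.
From D via epsilon: add I, J.
From J via epsilon: add L.
From L via epsilon: add F.
No new states can be added; the closed set is {C, D, E, F, H, I, J, K, L}.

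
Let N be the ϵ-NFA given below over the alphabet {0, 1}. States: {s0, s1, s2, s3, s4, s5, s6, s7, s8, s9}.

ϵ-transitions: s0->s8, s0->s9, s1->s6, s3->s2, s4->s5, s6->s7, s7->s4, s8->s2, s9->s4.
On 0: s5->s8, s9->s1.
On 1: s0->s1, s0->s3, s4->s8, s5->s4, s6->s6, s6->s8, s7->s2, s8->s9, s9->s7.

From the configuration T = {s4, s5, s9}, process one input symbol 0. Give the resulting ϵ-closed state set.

s5 on 0 → {s8}.
s9 on 0 → {s1}.
No 0-transition from s4.
Union after reading 0: {s1, s8}.
Now take the ϵ-closure:
From s1 via ϵ: add s6.
From s8 via ϵ: add s2.
From s6 via ϵ: add s7.
From s7 via ϵ: add s4.
From s4 via ϵ: add s5.
No new states can be added; the closed set is {s1, s2, s4, s5, s6, s7, s8}.

{s1, s2, s4, s5, s6, s7, s8}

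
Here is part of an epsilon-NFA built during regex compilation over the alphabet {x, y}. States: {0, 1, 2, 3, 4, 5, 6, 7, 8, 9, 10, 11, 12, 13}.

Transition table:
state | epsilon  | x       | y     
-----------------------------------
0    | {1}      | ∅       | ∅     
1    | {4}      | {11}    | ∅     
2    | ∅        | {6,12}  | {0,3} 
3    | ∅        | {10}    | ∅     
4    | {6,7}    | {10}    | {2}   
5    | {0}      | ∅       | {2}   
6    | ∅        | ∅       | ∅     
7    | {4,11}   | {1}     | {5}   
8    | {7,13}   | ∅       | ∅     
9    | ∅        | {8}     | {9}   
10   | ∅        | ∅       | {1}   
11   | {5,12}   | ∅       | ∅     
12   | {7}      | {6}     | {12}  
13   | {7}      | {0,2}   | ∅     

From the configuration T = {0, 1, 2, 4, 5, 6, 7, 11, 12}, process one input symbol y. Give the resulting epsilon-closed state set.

{0, 1, 2, 3, 4, 5, 6, 7, 11, 12}

2 on y → {0, 3}.
4 on y → {2}.
5 on y → {2}.
7 on y → {5}.
12 on y → {12}.
No y-transition from 0, 1, 6, 11.
Union after reading y: {0, 2, 3, 5, 12}.
Now take the epsilon-closure:
From 0 via epsilon: add 1.
From 12 via epsilon: add 7.
From 1 via epsilon: add 4.
From 7 via epsilon: add 11.
From 4 via epsilon: add 6.
No new states can be added; the closed set is {0, 1, 2, 3, 4, 5, 6, 7, 11, 12}.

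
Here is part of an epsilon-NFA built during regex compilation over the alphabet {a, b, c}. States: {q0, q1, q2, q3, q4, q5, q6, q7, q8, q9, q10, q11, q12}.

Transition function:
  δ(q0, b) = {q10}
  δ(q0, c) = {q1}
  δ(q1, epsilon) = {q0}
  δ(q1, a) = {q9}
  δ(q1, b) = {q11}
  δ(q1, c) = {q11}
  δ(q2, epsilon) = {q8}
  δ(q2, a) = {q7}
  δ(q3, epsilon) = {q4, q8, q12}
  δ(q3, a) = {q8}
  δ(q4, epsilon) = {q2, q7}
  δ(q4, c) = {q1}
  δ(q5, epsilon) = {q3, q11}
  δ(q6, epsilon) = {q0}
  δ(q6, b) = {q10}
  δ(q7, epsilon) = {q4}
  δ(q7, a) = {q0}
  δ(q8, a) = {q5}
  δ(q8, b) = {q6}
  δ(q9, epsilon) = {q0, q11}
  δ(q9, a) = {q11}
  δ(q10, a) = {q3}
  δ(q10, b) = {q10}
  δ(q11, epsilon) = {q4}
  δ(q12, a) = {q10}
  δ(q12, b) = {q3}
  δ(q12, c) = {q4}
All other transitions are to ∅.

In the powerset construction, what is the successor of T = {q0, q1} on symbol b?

q0 on b → {q10}.
q1 on b → {q11}.
Union after reading b: {q10, q11}.
Now take the epsilon-closure:
From q11 via epsilon: add q4.
From q4 via epsilon: add q2, q7.
From q2 via epsilon: add q8.
No new states can be added; the closed set is {q2, q4, q7, q8, q10, q11}.

{q2, q4, q7, q8, q10, q11}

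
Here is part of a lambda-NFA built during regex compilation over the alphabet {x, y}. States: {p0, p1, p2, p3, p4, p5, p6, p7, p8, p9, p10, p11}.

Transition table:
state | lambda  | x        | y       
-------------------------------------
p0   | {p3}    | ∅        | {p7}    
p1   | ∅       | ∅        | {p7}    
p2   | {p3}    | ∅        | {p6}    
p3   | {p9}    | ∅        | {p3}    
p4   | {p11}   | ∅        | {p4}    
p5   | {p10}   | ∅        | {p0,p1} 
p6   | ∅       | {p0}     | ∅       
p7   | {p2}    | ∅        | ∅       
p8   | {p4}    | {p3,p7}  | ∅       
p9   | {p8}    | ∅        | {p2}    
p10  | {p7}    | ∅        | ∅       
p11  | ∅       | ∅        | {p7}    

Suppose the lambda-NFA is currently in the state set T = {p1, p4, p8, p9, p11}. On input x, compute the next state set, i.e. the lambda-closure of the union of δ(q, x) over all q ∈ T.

{p2, p3, p4, p7, p8, p9, p11}

p8 on x → {p3, p7}.
No x-transition from p1, p4, p9, p11.
Union after reading x: {p3, p7}.
Now take the lambda-closure:
From p3 via lambda: add p9.
From p7 via lambda: add p2.
From p9 via lambda: add p8.
From p8 via lambda: add p4.
From p4 via lambda: add p11.
No new states can be added; the closed set is {p2, p3, p4, p7, p8, p9, p11}.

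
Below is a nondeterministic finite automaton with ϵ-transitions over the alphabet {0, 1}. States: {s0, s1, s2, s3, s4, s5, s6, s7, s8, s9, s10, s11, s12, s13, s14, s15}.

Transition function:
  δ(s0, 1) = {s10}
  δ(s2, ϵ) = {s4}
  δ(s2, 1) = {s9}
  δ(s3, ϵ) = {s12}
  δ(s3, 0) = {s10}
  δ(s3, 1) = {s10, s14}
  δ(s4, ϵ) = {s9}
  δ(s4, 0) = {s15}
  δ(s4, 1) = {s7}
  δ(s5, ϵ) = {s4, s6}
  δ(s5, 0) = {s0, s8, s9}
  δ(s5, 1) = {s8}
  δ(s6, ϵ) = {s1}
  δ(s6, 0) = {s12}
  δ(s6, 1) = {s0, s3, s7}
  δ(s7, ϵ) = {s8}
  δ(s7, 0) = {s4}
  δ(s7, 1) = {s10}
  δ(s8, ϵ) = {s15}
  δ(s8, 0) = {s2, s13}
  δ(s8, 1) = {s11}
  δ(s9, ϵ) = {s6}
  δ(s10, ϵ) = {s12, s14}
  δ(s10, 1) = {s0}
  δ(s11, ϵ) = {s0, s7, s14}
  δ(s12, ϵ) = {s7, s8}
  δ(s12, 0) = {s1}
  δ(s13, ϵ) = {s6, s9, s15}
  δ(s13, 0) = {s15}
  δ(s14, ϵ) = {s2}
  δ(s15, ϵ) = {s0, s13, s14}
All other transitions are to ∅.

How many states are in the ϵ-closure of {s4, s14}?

Start with {s4, s14}.
From s4 via ϵ: add s9.
From s14 via ϵ: add s2.
From s9 via ϵ: add s6.
From s6 via ϵ: add s1.
ϵ-closure = {s1, s2, s4, s6, s9, s14}, which has 6 states.

6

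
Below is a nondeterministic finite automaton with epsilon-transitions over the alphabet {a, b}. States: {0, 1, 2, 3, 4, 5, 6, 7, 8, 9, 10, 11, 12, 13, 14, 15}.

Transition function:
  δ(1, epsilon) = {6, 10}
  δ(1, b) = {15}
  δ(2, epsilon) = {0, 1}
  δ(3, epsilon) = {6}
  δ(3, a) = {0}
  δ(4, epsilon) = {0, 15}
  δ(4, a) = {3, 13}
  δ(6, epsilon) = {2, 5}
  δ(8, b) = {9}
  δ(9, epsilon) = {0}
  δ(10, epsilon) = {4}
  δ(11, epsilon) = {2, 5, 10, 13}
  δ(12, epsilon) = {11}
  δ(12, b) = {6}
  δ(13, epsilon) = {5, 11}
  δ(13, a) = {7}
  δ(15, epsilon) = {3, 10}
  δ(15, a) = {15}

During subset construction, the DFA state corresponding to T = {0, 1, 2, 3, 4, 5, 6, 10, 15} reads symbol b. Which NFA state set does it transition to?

1 on b → {15}.
No b-transition from 0, 2, 3, 4, 5, 6, 10, 15.
Union after reading b: {15}.
Now take the epsilon-closure:
From 15 via epsilon: add 3, 10.
From 3 via epsilon: add 6.
From 10 via epsilon: add 4.
From 4 via epsilon: add 0.
From 6 via epsilon: add 2, 5.
From 2 via epsilon: add 1.
No new states can be added; the closed set is {0, 1, 2, 3, 4, 5, 6, 10, 15}.

{0, 1, 2, 3, 4, 5, 6, 10, 15}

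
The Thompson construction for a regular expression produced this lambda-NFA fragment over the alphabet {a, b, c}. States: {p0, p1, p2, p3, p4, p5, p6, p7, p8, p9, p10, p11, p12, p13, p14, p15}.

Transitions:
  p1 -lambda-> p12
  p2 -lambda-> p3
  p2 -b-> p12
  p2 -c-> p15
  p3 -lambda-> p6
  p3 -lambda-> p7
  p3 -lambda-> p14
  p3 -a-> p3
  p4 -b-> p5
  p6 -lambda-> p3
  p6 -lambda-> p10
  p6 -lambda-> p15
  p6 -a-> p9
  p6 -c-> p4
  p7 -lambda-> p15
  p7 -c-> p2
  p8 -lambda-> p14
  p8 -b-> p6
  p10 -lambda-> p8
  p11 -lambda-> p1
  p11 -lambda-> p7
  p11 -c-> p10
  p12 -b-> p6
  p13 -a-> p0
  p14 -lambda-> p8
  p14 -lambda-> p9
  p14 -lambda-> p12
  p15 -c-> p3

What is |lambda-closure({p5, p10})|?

Start with {p5, p10}.
From p10 via lambda: add p8.
From p8 via lambda: add p14.
From p14 via lambda: add p9, p12.
lambda-closure = {p5, p8, p9, p10, p12, p14}, which has 6 states.

6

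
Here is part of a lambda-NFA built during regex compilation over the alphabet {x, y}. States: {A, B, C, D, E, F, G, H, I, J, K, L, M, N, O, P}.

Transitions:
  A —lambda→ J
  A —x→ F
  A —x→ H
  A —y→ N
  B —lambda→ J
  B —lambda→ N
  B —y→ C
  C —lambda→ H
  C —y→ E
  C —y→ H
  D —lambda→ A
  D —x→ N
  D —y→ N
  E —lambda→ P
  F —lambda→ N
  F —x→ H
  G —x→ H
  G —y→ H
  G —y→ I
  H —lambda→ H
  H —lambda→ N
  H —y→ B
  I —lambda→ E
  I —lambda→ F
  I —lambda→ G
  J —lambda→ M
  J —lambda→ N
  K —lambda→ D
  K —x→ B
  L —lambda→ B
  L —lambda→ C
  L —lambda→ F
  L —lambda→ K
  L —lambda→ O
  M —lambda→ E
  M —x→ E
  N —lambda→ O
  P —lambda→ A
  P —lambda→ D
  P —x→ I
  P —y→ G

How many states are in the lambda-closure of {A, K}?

9

Start with {A, K}.
From A via lambda: add J.
From K via lambda: add D.
From J via lambda: add M, N.
From M via lambda: add E.
From N via lambda: add O.
From E via lambda: add P.
lambda-closure = {A, D, E, J, K, M, N, O, P}, which has 9 states.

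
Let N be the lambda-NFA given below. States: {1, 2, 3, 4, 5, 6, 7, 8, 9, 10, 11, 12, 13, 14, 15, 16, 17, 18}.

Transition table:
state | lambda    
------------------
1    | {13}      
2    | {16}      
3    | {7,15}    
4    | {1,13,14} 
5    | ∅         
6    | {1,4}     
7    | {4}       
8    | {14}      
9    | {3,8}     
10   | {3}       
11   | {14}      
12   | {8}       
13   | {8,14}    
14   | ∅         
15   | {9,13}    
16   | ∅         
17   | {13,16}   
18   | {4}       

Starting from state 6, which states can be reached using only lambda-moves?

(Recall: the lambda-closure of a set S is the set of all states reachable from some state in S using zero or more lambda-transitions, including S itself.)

Start with {6}.
From 6 via lambda: add 1, 4.
From 1 via lambda: add 13.
From 4 via lambda: add 14.
From 13 via lambda: add 8.
No new states can be added; the closed set is {1, 4, 6, 8, 13, 14}.

{1, 4, 6, 8, 13, 14}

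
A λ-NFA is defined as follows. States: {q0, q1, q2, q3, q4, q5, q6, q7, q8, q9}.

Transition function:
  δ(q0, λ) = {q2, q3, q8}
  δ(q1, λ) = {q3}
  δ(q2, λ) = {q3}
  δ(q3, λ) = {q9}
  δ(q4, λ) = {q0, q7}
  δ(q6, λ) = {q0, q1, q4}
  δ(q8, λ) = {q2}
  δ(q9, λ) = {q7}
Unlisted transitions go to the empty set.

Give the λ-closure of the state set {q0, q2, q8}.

Start with {q0, q2, q8}.
From q0 via λ: add q3.
From q3 via λ: add q9.
From q9 via λ: add q7.
No new states can be added; the closed set is {q0, q2, q3, q7, q8, q9}.

{q0, q2, q3, q7, q8, q9}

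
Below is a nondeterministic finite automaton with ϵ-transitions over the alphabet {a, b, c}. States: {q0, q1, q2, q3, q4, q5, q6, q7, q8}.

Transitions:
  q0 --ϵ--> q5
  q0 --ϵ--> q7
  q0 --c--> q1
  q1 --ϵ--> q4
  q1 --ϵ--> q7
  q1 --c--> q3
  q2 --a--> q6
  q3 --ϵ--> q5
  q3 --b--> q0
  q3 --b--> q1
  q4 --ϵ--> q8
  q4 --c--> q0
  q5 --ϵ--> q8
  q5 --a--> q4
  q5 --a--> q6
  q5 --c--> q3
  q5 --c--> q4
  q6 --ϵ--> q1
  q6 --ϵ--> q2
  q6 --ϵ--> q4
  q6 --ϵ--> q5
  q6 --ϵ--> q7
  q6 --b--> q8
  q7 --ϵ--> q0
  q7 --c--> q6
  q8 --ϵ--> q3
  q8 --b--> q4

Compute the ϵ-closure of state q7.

{q0, q3, q5, q7, q8}

Start with {q7}.
From q7 via ϵ: add q0.
From q0 via ϵ: add q5.
From q5 via ϵ: add q8.
From q8 via ϵ: add q3.
No new states can be added; the closed set is {q0, q3, q5, q7, q8}.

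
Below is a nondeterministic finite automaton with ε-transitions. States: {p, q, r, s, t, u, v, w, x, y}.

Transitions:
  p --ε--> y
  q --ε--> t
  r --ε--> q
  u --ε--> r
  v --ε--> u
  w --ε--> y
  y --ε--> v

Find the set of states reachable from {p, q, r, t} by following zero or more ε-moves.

{p, q, r, t, u, v, y}

Start with {p, q, r, t}.
From p via ε: add y.
From y via ε: add v.
From v via ε: add u.
No new states can be added; the closed set is {p, q, r, t, u, v, y}.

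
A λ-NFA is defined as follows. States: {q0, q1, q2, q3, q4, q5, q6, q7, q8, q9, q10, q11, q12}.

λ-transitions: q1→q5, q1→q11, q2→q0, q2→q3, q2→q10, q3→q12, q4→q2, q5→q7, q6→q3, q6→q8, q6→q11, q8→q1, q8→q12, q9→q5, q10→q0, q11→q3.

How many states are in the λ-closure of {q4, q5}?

8

Start with {q4, q5}.
From q4 via λ: add q2.
From q5 via λ: add q7.
From q2 via λ: add q0, q3, q10.
From q3 via λ: add q12.
λ-closure = {q0, q2, q3, q4, q5, q7, q10, q12}, which has 8 states.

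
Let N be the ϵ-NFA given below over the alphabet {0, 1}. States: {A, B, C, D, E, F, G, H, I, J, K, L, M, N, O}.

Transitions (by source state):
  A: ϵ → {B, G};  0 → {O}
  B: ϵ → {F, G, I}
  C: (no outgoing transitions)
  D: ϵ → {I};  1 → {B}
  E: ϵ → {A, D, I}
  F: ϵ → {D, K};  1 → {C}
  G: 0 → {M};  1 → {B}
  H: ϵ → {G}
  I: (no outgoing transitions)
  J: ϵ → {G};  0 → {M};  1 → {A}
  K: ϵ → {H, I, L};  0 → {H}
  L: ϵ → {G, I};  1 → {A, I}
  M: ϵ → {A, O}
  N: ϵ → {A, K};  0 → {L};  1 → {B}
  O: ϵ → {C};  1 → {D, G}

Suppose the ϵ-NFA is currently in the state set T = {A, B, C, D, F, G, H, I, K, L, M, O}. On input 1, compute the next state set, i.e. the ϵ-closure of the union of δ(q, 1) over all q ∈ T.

D on 1 → {B}.
F on 1 → {C}.
G on 1 → {B}.
L on 1 → {A, I}.
O on 1 → {D, G}.
No 1-transition from A, B, C, H, I, K, M.
Union after reading 1: {A, B, C, D, G, I}.
Now take the ϵ-closure:
From B via ϵ: add F.
From F via ϵ: add K.
From K via ϵ: add H, L.
No new states can be added; the closed set is {A, B, C, D, F, G, H, I, K, L}.

{A, B, C, D, F, G, H, I, K, L}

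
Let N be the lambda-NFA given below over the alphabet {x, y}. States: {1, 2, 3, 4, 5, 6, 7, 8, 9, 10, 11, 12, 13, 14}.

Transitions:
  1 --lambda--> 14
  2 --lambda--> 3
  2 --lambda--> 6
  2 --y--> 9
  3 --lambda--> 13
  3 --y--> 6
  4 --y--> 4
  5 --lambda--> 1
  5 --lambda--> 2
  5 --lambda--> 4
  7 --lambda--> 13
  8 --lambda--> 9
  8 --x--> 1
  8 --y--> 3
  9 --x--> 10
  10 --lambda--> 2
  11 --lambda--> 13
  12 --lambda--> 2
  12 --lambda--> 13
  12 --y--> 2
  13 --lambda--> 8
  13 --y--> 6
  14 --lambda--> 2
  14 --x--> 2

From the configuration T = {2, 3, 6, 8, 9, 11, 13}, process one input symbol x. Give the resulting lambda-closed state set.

8 on x → {1}.
9 on x → {10}.
No x-transition from 2, 3, 6, 11, 13.
Union after reading x: {1, 10}.
Now take the lambda-closure:
From 1 via lambda: add 14.
From 10 via lambda: add 2.
From 2 via lambda: add 3, 6.
From 3 via lambda: add 13.
From 13 via lambda: add 8.
From 8 via lambda: add 9.
No new states can be added; the closed set is {1, 2, 3, 6, 8, 9, 10, 13, 14}.

{1, 2, 3, 6, 8, 9, 10, 13, 14}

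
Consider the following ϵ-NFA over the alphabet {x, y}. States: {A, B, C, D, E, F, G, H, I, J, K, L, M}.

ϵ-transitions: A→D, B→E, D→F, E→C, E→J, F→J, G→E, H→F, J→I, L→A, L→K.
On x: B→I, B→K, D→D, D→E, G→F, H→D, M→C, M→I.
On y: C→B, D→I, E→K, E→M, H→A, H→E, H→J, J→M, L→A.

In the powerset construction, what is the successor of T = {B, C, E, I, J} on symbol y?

{B, C, E, I, J, K, M}

C on y → {B}.
E on y → {K, M}.
J on y → {M}.
No y-transition from B, I.
Union after reading y: {B, K, M}.
Now take the ϵ-closure:
From B via ϵ: add E.
From E via ϵ: add C, J.
From J via ϵ: add I.
No new states can be added; the closed set is {B, C, E, I, J, K, M}.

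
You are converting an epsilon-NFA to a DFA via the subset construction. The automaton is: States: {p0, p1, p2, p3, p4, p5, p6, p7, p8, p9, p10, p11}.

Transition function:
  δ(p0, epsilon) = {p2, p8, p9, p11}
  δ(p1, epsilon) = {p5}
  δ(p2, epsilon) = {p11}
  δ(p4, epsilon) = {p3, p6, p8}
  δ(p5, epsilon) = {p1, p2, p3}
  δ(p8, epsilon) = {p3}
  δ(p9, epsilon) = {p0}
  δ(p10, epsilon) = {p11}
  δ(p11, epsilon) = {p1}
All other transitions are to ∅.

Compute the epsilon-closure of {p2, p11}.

{p1, p2, p3, p5, p11}

Start with {p2, p11}.
From p11 via epsilon: add p1.
From p1 via epsilon: add p5.
From p5 via epsilon: add p3.
No new states can be added; the closed set is {p1, p2, p3, p5, p11}.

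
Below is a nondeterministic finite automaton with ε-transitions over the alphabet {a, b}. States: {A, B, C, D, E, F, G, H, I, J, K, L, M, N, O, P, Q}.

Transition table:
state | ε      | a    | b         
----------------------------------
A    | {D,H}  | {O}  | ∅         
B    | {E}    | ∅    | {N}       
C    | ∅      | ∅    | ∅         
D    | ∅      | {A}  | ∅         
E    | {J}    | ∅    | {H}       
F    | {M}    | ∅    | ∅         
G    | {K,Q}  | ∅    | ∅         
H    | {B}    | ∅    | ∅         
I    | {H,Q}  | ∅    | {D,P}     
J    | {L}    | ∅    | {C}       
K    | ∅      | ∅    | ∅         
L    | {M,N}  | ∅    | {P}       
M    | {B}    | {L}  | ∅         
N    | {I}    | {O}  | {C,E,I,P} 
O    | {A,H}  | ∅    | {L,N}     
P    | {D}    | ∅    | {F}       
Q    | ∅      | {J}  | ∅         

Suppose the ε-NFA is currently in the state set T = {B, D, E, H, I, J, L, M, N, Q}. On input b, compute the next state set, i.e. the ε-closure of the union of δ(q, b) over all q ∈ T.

B on b → {N}.
E on b → {H}.
I on b → {D, P}.
J on b → {C}.
L on b → {P}.
N on b → {C, E, I, P}.
No b-transition from D, H, M, Q.
Union after reading b: {C, D, E, H, I, N, P}.
Now take the ε-closure:
From E via ε: add J.
From H via ε: add B.
From I via ε: add Q.
From J via ε: add L.
From L via ε: add M.
No new states can be added; the closed set is {B, C, D, E, H, I, J, L, M, N, P, Q}.

{B, C, D, E, H, I, J, L, M, N, P, Q}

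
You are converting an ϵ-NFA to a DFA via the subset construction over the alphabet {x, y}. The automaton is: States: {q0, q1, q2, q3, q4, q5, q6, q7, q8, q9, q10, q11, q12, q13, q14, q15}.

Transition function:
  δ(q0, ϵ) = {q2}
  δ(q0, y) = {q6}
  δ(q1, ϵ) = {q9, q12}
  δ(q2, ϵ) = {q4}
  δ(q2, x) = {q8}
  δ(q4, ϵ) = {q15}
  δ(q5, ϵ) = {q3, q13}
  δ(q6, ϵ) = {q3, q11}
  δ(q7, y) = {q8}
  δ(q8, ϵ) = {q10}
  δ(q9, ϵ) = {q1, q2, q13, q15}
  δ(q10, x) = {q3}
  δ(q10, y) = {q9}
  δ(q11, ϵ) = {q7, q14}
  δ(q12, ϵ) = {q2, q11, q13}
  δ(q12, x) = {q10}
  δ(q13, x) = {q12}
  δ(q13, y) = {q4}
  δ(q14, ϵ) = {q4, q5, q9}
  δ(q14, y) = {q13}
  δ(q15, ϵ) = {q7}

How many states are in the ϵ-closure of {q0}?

Start with {q0}.
From q0 via ϵ: add q2.
From q2 via ϵ: add q4.
From q4 via ϵ: add q15.
From q15 via ϵ: add q7.
ϵ-closure = {q0, q2, q4, q7, q15}, which has 5 states.

5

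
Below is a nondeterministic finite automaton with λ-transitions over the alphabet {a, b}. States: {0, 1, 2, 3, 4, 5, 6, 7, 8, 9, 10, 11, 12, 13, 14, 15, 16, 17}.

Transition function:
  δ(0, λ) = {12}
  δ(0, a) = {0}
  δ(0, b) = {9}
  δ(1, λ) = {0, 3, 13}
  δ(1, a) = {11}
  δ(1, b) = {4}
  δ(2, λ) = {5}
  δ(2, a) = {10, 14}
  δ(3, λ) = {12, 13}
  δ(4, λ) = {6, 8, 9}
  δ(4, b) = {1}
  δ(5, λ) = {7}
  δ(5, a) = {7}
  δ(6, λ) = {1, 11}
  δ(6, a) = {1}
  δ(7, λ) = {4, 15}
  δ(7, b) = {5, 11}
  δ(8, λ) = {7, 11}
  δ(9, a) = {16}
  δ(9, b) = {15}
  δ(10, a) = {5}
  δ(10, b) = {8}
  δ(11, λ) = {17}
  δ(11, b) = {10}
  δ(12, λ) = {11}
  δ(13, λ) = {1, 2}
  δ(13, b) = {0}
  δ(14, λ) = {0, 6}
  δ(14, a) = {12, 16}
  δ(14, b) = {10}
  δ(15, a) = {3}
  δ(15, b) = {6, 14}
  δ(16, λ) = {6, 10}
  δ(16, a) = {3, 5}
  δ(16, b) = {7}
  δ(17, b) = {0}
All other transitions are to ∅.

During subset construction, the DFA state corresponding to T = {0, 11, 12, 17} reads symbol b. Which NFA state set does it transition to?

{0, 9, 10, 11, 12, 17}

0 on b → {9}.
11 on b → {10}.
17 on b → {0}.
No b-transition from 12.
Union after reading b: {0, 9, 10}.
Now take the λ-closure:
From 0 via λ: add 12.
From 12 via λ: add 11.
From 11 via λ: add 17.
No new states can be added; the closed set is {0, 9, 10, 11, 12, 17}.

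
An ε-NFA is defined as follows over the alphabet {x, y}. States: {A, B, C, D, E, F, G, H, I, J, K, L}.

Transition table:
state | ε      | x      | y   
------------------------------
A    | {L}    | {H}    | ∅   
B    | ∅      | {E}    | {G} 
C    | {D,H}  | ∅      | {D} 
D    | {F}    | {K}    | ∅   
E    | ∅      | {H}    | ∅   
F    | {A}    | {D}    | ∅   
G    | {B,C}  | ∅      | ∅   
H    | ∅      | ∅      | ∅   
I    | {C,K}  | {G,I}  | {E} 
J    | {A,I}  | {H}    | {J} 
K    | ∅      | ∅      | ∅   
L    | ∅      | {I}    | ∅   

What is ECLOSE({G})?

{A, B, C, D, F, G, H, L}

Start with {G}.
From G via ε: add B, C.
From C via ε: add D, H.
From D via ε: add F.
From F via ε: add A.
From A via ε: add L.
No new states can be added; the closed set is {A, B, C, D, F, G, H, L}.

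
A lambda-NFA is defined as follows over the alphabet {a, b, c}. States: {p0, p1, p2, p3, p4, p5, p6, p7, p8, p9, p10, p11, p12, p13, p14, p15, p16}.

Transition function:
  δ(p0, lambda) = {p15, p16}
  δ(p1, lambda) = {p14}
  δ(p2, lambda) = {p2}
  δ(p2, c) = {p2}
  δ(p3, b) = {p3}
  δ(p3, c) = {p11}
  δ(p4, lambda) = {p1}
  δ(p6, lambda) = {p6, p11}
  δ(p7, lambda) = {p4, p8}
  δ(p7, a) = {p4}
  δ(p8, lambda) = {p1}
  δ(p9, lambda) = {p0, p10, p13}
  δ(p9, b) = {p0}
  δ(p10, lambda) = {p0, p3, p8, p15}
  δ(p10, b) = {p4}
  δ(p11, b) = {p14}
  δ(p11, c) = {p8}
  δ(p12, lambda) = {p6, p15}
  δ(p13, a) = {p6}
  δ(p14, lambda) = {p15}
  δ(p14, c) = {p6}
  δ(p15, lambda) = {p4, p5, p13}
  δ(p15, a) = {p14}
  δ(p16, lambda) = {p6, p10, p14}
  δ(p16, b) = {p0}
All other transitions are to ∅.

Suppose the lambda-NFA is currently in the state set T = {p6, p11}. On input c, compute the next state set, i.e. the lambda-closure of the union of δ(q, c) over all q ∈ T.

p11 on c → {p8}.
No c-transition from p6.
Union after reading c: {p8}.
Now take the lambda-closure:
From p8 via lambda: add p1.
From p1 via lambda: add p14.
From p14 via lambda: add p15.
From p15 via lambda: add p4, p5, p13.
No new states can be added; the closed set is {p1, p4, p5, p8, p13, p14, p15}.

{p1, p4, p5, p8, p13, p14, p15}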